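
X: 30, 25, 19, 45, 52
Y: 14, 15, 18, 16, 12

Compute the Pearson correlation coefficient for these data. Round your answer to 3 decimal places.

-0.678

n = 5, ΣX = 171, ΣY = 75, ΣX² = 6615, ΣY² = 1145, ΣXY = 2481
nΣXY − ΣXΣY = 12405 − 12825 = -420
nΣX² − (ΣX)² = 33075 − 29241 = 3834; nΣY² − (ΣY)² = 5725 − 5625 = 100
r = -420 / √(3834 × 100) = -420 / 619.1930 ≈ -0.678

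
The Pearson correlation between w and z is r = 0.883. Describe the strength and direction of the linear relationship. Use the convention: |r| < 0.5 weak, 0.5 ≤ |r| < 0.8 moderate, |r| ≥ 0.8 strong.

strong positive

r = 0.883 > 0 so the relationship is positive.
|r| = 0.883, which falls in the strong range.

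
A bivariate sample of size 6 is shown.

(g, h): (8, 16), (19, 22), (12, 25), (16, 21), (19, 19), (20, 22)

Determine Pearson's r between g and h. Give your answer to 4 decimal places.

n = 6, Σg = 94, Σh = 125, Σg² = 1586, Σh² = 2651, Σgh = 1983
nΣgh − ΣgΣh = 11898 − 11750 = 148
nΣg² − (Σg)² = 9516 − 8836 = 680; nΣh² − (Σh)² = 15906 − 15625 = 281
r = 148 / √(680 × 281) = 148 / 437.1270 ≈ 0.3386

0.3386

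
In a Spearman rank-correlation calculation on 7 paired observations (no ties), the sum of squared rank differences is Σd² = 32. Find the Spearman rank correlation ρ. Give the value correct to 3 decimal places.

ρ = 1 − 6Σd² / [n(n²−1)] = 1 − 6×32 / (7×48)
  = 1 − 192/336 = 1 − 0.5714 ≈ 0.429

0.429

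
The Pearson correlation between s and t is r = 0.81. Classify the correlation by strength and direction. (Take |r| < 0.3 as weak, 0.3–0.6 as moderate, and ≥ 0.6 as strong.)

r = 0.81 > 0 so the relationship is positive.
|r| = 0.81, which falls in the strong range.

strong positive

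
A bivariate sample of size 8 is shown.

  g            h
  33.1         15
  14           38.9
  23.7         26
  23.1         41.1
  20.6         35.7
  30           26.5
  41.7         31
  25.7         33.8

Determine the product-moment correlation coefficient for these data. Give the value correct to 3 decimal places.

-0.544

n = 8, Σg = 211.9, Σh = 248, Σg² = 6110.65, Σh² = 8183.6, Σgh = 6298.49
nΣgh − ΣgΣh = 50387.92 − 52551.2 = -2163.28
nΣg² − (Σg)² = 48885.2 − 44901.61 = 3983.59; nΣh² − (Σh)² = 65468.8 − 61504 = 3964.8
r = -2163.28 / √(3983.59 × 3964.8) = -2163.28 / 3974.1839 ≈ -0.544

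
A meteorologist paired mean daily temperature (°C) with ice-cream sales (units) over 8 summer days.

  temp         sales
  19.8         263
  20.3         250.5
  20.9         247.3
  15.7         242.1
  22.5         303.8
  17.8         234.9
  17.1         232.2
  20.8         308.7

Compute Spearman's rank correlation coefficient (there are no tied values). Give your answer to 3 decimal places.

0.714

Rank temp: 4, 5, 7, 1, 8, 3, 2, 6
Rank sales: 6, 5, 4, 3, 7, 2, 1, 8
d = rank(temp) − rank(sales): -2, 0, 3, -2, 1, 1, 1, -2; Σd² = 24
ρ = 1 − 6Σd² / [n(n²−1)] = 1 − 6×24 / (8×63) = 1 − 144/504 ≈ 0.714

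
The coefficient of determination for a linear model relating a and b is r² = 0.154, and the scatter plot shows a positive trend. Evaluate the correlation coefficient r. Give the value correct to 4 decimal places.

0.3924

|r| = √0.154 = 0.3924
The association is positive, so r = 0.3924.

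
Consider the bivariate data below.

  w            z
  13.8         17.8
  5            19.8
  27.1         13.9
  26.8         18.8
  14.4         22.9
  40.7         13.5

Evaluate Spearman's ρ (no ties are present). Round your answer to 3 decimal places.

Rank w: 2, 1, 5, 4, 3, 6
Rank z: 3, 5, 2, 4, 6, 1
d = rank(w) − rank(z): -1, -4, 3, 0, -3, 5; Σd² = 60
ρ = 1 − 6Σd² / [n(n²−1)] = 1 − 6×60 / (6×35) = 1 − 360/210 ≈ -0.714

-0.714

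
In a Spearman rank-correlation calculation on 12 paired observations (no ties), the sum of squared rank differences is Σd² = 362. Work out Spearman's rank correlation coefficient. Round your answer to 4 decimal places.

-0.2657

ρ = 1 − 6Σd² / [n(n²−1)] = 1 − 6×362 / (12×143)
  = 1 − 2172/1716 = 1 − 1.26573 ≈ -0.2657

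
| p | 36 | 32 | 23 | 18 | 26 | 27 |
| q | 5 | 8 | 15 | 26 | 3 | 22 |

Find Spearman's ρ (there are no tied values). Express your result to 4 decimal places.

-0.5429

Rank p: 6, 5, 2, 1, 3, 4
Rank q: 2, 3, 4, 6, 1, 5
d = rank(p) − rank(q): 4, 2, -2, -5, 2, -1; Σd² = 54
ρ = 1 − 6Σd² / [n(n²−1)] = 1 − 6×54 / (6×35) = 1 − 324/210 ≈ -0.5429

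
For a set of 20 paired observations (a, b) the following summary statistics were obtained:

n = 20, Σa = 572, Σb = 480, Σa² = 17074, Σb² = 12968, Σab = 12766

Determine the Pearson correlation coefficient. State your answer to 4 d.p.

-0.9456

r = (nΣab − ΣaΣb) / √[(nΣa² − (Σa)²)(nΣb² − (Σb)²)]
Numerator: 20×12766 − 572×480 = -19240
Denominator: √[(341480 − 327184)(259360 − 230400)] = √[14296 × 28960] = 20347.2888
r = -19240 / 20347.2888 ≈ -0.9456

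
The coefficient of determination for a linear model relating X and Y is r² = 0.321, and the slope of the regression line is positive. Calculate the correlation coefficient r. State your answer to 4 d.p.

|r| = √0.321 = 0.5666
The association is positive, so r = 0.5666.

0.5666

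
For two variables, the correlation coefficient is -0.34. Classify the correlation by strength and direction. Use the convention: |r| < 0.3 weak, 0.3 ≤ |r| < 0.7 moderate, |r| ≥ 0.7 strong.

r = -0.34 < 0 so the relationship is negative.
|r| = 0.34, which falls in the moderate range.

moderate negative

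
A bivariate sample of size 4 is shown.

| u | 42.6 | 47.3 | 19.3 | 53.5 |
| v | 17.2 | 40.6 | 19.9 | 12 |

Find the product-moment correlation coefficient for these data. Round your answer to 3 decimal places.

n = 4, Σu = 162.7, Σv = 89.7, Σu² = 7286.79, Σv² = 2484.21, Σuv = 3679.17
nΣuv − ΣuΣv = 14716.68 − 14594.19 = 122.49
nΣu² − (Σu)² = 29147.16 − 26471.29 = 2675.87; nΣv² − (Σv)² = 9936.84 − 8046.09 = 1890.75
r = 122.49 / √(2675.87 × 1890.75) = 122.49 / 2249.3113 ≈ 0.054

0.054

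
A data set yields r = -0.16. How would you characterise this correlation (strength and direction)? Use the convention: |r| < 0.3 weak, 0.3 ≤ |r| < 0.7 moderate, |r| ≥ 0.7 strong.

weak negative

r = -0.16 < 0 so the relationship is negative.
|r| = 0.16, which falls in the weak range.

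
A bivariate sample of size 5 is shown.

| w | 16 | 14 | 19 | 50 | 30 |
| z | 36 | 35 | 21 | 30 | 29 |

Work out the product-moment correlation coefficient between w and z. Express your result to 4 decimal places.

-0.1710

n = 5, Σw = 129, Σz = 151, Σw² = 4213, Σz² = 4703, Σwz = 3835
nΣwz − ΣwΣz = 19175 − 19479 = -304
nΣw² − (Σw)² = 21065 − 16641 = 4424; nΣz² − (Σz)² = 23515 − 22801 = 714
r = -304 / √(4424 × 714) = -304 / 1777.2833 ≈ -0.1710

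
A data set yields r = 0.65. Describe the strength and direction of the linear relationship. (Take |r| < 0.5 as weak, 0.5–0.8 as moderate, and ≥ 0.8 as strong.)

r = 0.65 > 0 so the relationship is positive.
|r| = 0.65, which falls in the moderate range.

moderate positive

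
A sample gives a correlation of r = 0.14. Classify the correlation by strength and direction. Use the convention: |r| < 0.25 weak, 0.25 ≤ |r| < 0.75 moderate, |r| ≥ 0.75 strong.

weak positive

r = 0.14 > 0 so the relationship is positive.
|r| = 0.14, which falls in the weak range.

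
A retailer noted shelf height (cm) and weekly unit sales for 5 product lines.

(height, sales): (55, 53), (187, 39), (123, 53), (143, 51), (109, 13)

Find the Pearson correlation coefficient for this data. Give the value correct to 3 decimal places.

n = 5, Σx = 617, Σy = 209, Σx² = 85453, Σy² = 9909, Σxy = 25437
nΣxy − ΣxΣy = 127185 − 128953 = -1768
nΣx² − (Σx)² = 427265 − 380689 = 46576; nΣy² − (Σy)² = 49545 − 43681 = 5864
r = -1768 / √(46576 × 5864) = -1768 / 16526.3930 ≈ -0.107

-0.107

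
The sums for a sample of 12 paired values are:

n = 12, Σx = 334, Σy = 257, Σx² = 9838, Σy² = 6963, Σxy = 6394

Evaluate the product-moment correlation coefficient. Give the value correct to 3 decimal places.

-0.854

r = (nΣxy − ΣxΣy) / √[(nΣx² − (Σx)²)(nΣy² − (Σy)²)]
Numerator: 12×6394 − 334×257 = -9110
Denominator: √[(118056 − 111556)(83556 − 66049)] = √[6500 × 17507] = 10667.4974
r = -9110 / 10667.4974 ≈ -0.854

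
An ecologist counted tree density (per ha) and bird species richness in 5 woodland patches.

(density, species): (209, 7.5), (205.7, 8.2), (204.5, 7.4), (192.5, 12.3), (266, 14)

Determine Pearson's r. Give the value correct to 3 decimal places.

0.598

n = 5, Σx = 1077.7, Σy = 49.4, Σx² = 235625.99, Σy² = 525.54, Σxy = 10859.29
nΣxy − ΣxΣy = 54296.45 − 53238.38 = 1058.07
nΣx² − (Σx)² = 1178129.95 − 1161437.29 = 16692.66; nΣy² − (Σy)² = 2627.7 − 2440.36 = 187.34
r = 1058.07 / √(16692.66 × 187.34) = 1058.07 / 1768.3899 ≈ 0.598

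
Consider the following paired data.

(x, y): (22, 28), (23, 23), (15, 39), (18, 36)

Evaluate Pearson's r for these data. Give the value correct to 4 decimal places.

n = 4, Σx = 78, Σy = 126, Σx² = 1562, Σy² = 4130, Σxy = 2378
nΣxy − ΣxΣy = 9512 − 9828 = -316
nΣx² − (Σx)² = 6248 − 6084 = 164; nΣy² − (Σy)² = 16520 − 15876 = 644
r = -316 / √(164 × 644) = -316 / 324.9862 ≈ -0.9723

-0.9723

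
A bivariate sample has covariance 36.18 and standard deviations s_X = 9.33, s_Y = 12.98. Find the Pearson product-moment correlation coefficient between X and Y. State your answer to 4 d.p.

r = Cov(X,Y) / (s_X · s_Y) = 36.18 / (9.33 × 12.98)
  = 36.18 / 121.1034 ≈ 0.2988

0.2988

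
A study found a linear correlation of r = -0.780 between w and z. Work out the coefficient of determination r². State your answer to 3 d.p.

r² = (-0.780)² = 0.608

0.608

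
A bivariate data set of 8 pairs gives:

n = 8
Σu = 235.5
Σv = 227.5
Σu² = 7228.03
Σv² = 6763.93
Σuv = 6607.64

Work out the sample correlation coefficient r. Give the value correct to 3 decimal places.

-0.303

r = (nΣuv − ΣuΣv) / √[(nΣu² − (Σu)²)(nΣv² − (Σv)²)]
Numerator: 8×6607.64 − 235.5×227.5 = -715.13
Denominator: √[(57824.24 − 55460.25)(54111.44 − 51756.25)] = √[2363.99 × 2355.19] = 2359.5859
r = -715.13 / 2359.5859 ≈ -0.303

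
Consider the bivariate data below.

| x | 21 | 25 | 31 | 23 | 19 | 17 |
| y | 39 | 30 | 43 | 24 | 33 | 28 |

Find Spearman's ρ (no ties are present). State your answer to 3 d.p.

0.371

Rank x: 3, 5, 6, 4, 2, 1
Rank y: 5, 3, 6, 1, 4, 2
d = rank(x) − rank(y): -2, 2, 0, 3, -2, -1; Σd² = 22
ρ = 1 − 6Σd² / [n(n²−1)] = 1 − 6×22 / (6×35) = 1 − 132/210 ≈ 0.371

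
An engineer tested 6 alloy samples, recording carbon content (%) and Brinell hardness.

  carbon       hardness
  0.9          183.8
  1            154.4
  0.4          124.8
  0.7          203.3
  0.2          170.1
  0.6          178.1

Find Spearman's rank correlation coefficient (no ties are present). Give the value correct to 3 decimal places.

Rank carbon: 5, 6, 2, 4, 1, 3
Rank hardness: 5, 2, 1, 6, 3, 4
d = rank(carbon) − rank(hardness): 0, 4, 1, -2, -2, -1; Σd² = 26
ρ = 1 − 6Σd² / [n(n²−1)] = 1 − 6×26 / (6×35) = 1 − 156/210 ≈ 0.257

0.257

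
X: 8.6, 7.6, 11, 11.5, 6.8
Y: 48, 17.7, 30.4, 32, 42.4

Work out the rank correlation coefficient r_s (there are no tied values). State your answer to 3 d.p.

Rank X: 3, 2, 4, 5, 1
Rank Y: 5, 1, 2, 3, 4
d = rank(X) − rank(Y): -2, 1, 2, 2, -3; Σd² = 22
ρ = 1 − 6Σd² / [n(n²−1)] = 1 − 6×22 / (5×24) = 1 − 132/120 ≈ -0.100

-0.100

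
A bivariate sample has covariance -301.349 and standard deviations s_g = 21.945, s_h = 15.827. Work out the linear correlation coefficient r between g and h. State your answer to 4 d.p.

-0.8676

r = Cov(g,h) / (s_g · s_h) = -301.349 / (21.945 × 15.827)
  = -301.349 / 347.3235 ≈ -0.8676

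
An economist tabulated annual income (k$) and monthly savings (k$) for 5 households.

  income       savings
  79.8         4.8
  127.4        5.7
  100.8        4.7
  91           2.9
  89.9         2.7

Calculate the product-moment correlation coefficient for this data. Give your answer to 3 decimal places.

n = 5, Σx = 488.9, Σy = 20.8, Σx² = 49122.45, Σy² = 93.32, Σxy = 2089.61
nΣxy − ΣxΣy = 10448.05 − 10169.12 = 278.93
nΣx² − (Σx)² = 245612.25 − 239023.21 = 6589.04; nΣy² − (Σy)² = 466.6 − 432.64 = 33.96
r = 278.93 / √(6589.04 × 33.96) = 278.93 / 473.0368 ≈ 0.590

0.590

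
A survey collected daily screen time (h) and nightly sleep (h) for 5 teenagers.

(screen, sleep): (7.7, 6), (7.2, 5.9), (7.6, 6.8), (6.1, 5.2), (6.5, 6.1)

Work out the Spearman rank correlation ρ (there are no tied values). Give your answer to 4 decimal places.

0.5000

Rank screen: 5, 3, 4, 1, 2
Rank sleep: 3, 2, 5, 1, 4
d = rank(screen) − rank(sleep): 2, 1, -1, 0, -2; Σd² = 10
ρ = 1 − 6Σd² / [n(n²−1)] = 1 − 6×10 / (5×24) = 1 − 60/120 ≈ 0.5000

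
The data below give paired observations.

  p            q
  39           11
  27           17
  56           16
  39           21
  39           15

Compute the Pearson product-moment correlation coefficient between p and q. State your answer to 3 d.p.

-0.080

n = 5, Σp = 200, Σq = 80, Σp² = 8428, Σq² = 1332, Σpq = 3188
nΣpq − ΣpΣq = 15940 − 16000 = -60
nΣp² − (Σp)² = 42140 − 40000 = 2140; nΣq² − (Σq)² = 6660 − 6400 = 260
r = -60 / √(2140 × 260) = -60 / 745.9222 ≈ -0.080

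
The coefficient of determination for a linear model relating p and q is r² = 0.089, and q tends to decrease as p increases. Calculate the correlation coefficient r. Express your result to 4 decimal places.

|r| = √0.089 = 0.2983
The association is negative, so r = −0.2983.

-0.2983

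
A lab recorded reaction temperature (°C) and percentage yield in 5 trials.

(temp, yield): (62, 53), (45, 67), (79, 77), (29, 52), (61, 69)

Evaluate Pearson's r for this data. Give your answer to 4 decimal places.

n = 5, Σx = 276, Σy = 318, Σx² = 16672, Σy² = 20692, Σxy = 18101
nΣxy − ΣxΣy = 90505 − 87768 = 2737
nΣx² − (Σx)² = 83360 − 76176 = 7184; nΣy² − (Σy)² = 103460 − 101124 = 2336
r = 2737 / √(7184 × 2336) = 2737 / 4096.5625 ≈ 0.6681

0.6681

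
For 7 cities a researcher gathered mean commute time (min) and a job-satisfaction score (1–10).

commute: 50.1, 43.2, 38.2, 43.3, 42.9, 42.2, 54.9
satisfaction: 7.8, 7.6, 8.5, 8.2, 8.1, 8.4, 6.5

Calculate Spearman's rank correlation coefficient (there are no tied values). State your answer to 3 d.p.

-0.821

Rank commute: 6, 4, 1, 5, 3, 2, 7
Rank satisfaction: 3, 2, 7, 5, 4, 6, 1
d = rank(commute) − rank(satisfaction): 3, 2, -6, 0, -1, -4, 6; Σd² = 102
ρ = 1 − 6Σd² / [n(n²−1)] = 1 − 6×102 / (7×48) = 1 − 612/336 ≈ -0.821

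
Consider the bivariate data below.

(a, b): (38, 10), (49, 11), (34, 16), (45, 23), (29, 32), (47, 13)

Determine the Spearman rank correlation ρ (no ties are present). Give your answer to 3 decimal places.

-0.543

Rank a: 3, 6, 2, 4, 1, 5
Rank b: 1, 2, 4, 5, 6, 3
d = rank(a) − rank(b): 2, 4, -2, -1, -5, 2; Σd² = 54
ρ = 1 − 6Σd² / [n(n²−1)] = 1 − 6×54 / (6×35) = 1 − 324/210 ≈ -0.543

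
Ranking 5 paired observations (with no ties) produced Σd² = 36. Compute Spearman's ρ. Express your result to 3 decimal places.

ρ = 1 − 6Σd² / [n(n²−1)] = 1 − 6×36 / (5×24)
  = 1 − 216/120 = 1 − 1.8000 ≈ -0.800

-0.800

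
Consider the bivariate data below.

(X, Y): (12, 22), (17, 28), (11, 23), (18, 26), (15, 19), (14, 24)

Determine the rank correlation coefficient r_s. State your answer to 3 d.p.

Rank X: 2, 5, 1, 6, 4, 3
Rank Y: 2, 6, 3, 5, 1, 4
d = rank(X) − rank(Y): 0, -1, -2, 1, 3, -1; Σd² = 16
ρ = 1 − 6Σd² / [n(n²−1)] = 1 − 6×16 / (6×35) = 1 − 96/210 ≈ 0.543

0.543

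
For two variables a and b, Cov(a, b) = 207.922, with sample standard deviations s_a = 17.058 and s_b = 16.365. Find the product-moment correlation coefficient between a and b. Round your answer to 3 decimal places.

0.745

r = Cov(a,b) / (s_a · s_b) = 207.922 / (17.058 × 16.365)
  = 207.922 / 279.1542 ≈ 0.745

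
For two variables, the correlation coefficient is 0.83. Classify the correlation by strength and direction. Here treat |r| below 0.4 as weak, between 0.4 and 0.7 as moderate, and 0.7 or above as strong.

r = 0.83 > 0 so the relationship is positive.
|r| = 0.83, which falls in the strong range.

strong positive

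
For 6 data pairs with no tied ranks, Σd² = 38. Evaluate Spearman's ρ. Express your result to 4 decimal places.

ρ = 1 − 6Σd² / [n(n²−1)] = 1 − 6×38 / (6×35)
  = 1 − 228/210 = 1 − 1.08571 ≈ -0.0857

-0.0857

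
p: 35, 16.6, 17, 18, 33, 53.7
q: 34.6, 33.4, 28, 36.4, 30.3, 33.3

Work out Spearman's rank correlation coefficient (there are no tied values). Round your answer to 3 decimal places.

0.086

Rank p: 5, 1, 2, 3, 4, 6
Rank q: 5, 4, 1, 6, 2, 3
d = rank(p) − rank(q): 0, -3, 1, -3, 2, 3; Σd² = 32
ρ = 1 − 6Σd² / [n(n²−1)] = 1 − 6×32 / (6×35) = 1 − 192/210 ≈ 0.086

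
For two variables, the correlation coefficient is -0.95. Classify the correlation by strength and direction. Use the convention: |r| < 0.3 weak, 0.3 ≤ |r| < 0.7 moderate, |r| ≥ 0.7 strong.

strong negative

r = -0.95 < 0 so the relationship is negative.
|r| = 0.95, which falls in the strong range.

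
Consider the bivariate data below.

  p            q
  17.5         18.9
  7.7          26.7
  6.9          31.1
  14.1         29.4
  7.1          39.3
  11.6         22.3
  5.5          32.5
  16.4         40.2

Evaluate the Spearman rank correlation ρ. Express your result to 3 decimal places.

Rank p: 8, 4, 2, 6, 3, 5, 1, 7
Rank q: 1, 3, 5, 4, 7, 2, 6, 8
d = rank(p) − rank(q): 7, 1, -3, 2, -4, 3, -5, -1; Σd² = 114
ρ = 1 − 6Σd² / [n(n²−1)] = 1 − 6×114 / (8×63) = 1 − 684/504 ≈ -0.357

-0.357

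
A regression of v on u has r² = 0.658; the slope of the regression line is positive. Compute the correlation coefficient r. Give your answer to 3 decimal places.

|r| = √0.658 = 0.811
The association is positive, so r = 0.811.

0.811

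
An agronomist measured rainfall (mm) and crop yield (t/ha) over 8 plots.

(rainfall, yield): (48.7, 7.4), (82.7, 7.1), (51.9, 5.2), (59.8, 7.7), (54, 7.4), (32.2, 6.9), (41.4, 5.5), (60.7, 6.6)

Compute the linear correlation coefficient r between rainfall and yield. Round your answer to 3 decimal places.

0.279

n = 8, Σx = 431.4, Σy = 53.8, Σx² = 24831.92, Σy² = 367.68, Σxy = 2927.99
nΣxy − ΣxΣy = 23423.92 − 23209.32 = 214.6
nΣx² − (Σx)² = 198655.36 − 186105.96 = 12549.4; nΣy² − (Σy)² = 2941.44 − 2894.44 = 47
r = 214.6 / √(12549.4 × 47) = 214.6 / 767.9986 ≈ 0.279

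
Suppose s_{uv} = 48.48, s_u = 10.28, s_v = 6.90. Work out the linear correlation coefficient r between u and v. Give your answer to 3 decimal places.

r = Cov(u,v) / (s_u · s_v) = 48.48 / (10.28 × 6.90)
  = 48.48 / 70.9320 ≈ 0.683

0.683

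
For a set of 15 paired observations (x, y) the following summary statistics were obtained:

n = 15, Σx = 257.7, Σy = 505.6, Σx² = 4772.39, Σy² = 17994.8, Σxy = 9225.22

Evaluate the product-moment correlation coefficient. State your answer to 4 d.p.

0.9400

r = (nΣxy − ΣxΣy) / √[(nΣx² − (Σx)²)(nΣy² − (Σy)²)]
Numerator: 15×9225.22 − 257.7×505.6 = 8085.18
Denominator: √[(71585.85 − 66409.29)(269922 − 255631.36)] = √[5176.56 × 14290.64] = 8600.9508
r = 8085.18 / 8600.9508 ≈ 0.9400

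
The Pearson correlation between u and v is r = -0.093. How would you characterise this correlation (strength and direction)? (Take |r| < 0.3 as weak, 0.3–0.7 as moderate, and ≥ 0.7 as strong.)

r = -0.093 < 0 so the relationship is negative.
|r| = 0.093, which falls in the weak range.

weak negative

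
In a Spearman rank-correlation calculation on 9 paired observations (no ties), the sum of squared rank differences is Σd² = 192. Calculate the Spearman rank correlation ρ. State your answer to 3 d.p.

ρ = 1 − 6Σd² / [n(n²−1)] = 1 − 6×192 / (9×80)
  = 1 − 1152/720 = 1 − 1.6000 ≈ -0.600

-0.600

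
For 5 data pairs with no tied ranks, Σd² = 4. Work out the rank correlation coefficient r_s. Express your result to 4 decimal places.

ρ = 1 − 6Σd² / [n(n²−1)] = 1 − 6×4 / (5×24)
  = 1 − 24/120 = 1 − 0.20000 ≈ 0.8000

0.8000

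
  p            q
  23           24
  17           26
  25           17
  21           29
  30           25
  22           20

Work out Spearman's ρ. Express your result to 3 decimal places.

-0.543

Rank p: 4, 1, 5, 2, 6, 3
Rank q: 3, 5, 1, 6, 4, 2
d = rank(p) − rank(q): 1, -4, 4, -4, 2, 1; Σd² = 54
ρ = 1 − 6Σd² / [n(n²−1)] = 1 − 6×54 / (6×35) = 1 − 324/210 ≈ -0.543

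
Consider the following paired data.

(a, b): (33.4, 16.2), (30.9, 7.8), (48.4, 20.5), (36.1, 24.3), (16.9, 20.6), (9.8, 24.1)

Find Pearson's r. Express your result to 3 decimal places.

n = 6, Σa = 175.5, Σb = 113.5, Σa² = 6097.79, Σb² = 2339.19, Σab = 3235.85
nΣab − ΣaΣb = 19415.1 − 19919.25 = -504.15
nΣa² − (Σa)² = 36586.74 − 30800.25 = 5786.49; nΣb² − (Σb)² = 14035.14 − 12882.25 = 1152.89
r = -504.15 / √(5786.49 × 1152.89) = -504.15 / 2582.8640 ≈ -0.195

-0.195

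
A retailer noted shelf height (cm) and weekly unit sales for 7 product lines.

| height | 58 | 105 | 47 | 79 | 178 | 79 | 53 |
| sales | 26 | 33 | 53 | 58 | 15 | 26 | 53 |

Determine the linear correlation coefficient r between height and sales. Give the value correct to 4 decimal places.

-0.6599

n = 7, Σx = 599, Σy = 264, Σx² = 63573, Σy² = 11648, Σxy = 19579
nΣxy − ΣxΣy = 137053 − 158136 = -21083
nΣx² − (Σx)² = 445011 − 358801 = 86210; nΣy² − (Σy)² = 81536 − 69696 = 11840
r = -21083 / √(86210 × 11840) = -21083 / 31948.8091 ≈ -0.6599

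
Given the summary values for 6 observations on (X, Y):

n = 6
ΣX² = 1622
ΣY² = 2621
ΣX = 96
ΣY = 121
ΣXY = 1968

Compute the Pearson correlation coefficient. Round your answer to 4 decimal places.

r = (nΣXY − ΣXΣY) / √[(nΣX² − (ΣX)²)(nΣY² − (ΣY)²)]
Numerator: 6×1968 − 96×121 = 192
Denominator: √[(9732 − 9216)(15726 − 14641)] = √[516 × 1085] = 748.2379
r = 192 / 748.2379 ≈ 0.2566

0.2566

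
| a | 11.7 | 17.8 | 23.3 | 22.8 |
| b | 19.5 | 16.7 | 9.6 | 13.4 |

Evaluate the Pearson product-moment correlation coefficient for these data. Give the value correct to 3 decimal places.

-0.928

n = 4, Σa = 75.6, Σb = 59.2, Σa² = 1516.46, Σb² = 930.86, Σab = 1054.61
nΣab − ΣaΣb = 4218.44 − 4475.52 = -257.08
nΣa² − (Σa)² = 6065.84 − 5715.36 = 350.48; nΣb² − (Σb)² = 3723.44 − 3504.64 = 218.8
r = -257.08 / √(350.48 × 218.8) = -257.08 / 276.9206 ≈ -0.928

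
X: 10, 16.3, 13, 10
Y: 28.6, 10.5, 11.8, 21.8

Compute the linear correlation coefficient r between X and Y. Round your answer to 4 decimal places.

-0.8717

n = 4, ΣX = 49.3, ΣY = 72.7, ΣX² = 634.69, ΣY² = 1542.69, ΣXY = 828.55
nΣXY − ΣXΣY = 3314.2 − 3584.11 = -269.91
nΣX² − (ΣX)² = 2538.76 − 2430.49 = 108.27; nΣY² − (ΣY)² = 6170.76 − 5285.29 = 885.47
r = -269.91 / √(108.27 × 885.47) = -269.91 / 309.6285 ≈ -0.8717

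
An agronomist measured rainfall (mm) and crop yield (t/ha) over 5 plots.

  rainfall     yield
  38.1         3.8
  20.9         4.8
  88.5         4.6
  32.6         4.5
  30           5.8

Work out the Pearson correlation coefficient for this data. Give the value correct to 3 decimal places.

n = 5, Σx = 210.1, Σy = 23.5, Σx² = 11683.43, Σy² = 112.53, Σxy = 972.9
nΣxy − ΣxΣy = 4864.5 − 4937.35 = -72.85
nΣx² − (Σx)² = 58417.15 − 44142.01 = 14275.14; nΣy² − (Σy)² = 562.65 − 552.25 = 10.4
r = -72.85 / √(14275.14 × 10.4) = -72.85 / 385.3070 ≈ -0.189

-0.189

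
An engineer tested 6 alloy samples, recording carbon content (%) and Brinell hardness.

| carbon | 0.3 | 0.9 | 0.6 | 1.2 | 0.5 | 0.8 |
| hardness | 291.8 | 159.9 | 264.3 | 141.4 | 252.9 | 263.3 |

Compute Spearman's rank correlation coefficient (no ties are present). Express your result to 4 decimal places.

-0.8286

Rank carbon: 1, 5, 3, 6, 2, 4
Rank hardness: 6, 2, 5, 1, 3, 4
d = rank(carbon) − rank(hardness): -5, 3, -2, 5, -1, 0; Σd² = 64
ρ = 1 − 6Σd² / [n(n²−1)] = 1 − 6×64 / (6×35) = 1 − 384/210 ≈ -0.8286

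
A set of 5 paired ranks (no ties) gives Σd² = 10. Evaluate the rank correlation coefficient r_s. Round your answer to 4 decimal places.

0.5000

ρ = 1 − 6Σd² / [n(n²−1)] = 1 − 6×10 / (5×24)
  = 1 − 60/120 = 1 − 0.50000 ≈ 0.5000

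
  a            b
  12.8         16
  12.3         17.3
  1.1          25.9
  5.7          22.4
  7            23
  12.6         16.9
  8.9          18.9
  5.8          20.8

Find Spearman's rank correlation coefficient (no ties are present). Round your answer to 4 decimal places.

-0.9286

Rank a: 8, 6, 1, 2, 4, 7, 5, 3
Rank b: 1, 3, 8, 6, 7, 2, 4, 5
d = rank(a) − rank(b): 7, 3, -7, -4, -3, 5, 1, -2; Σd² = 162
ρ = 1 − 6Σd² / [n(n²−1)] = 1 − 6×162 / (8×63) = 1 − 972/504 ≈ -0.9286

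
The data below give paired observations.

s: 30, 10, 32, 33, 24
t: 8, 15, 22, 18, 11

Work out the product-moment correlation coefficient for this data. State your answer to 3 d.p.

0.203

n = 5, Σs = 129, Σt = 74, Σs² = 3689, Σt² = 1218, Σst = 1952
nΣst − ΣsΣt = 9760 − 9546 = 214
nΣs² − (Σs)² = 18445 − 16641 = 1804; nΣt² − (Σt)² = 6090 − 5476 = 614
r = 214 / √(1804 × 614) = 214 / 1052.4524 ≈ 0.203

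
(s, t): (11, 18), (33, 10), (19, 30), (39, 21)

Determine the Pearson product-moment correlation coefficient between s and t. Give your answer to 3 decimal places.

-0.308

n = 4, Σs = 102, Σt = 79, Σs² = 3092, Σt² = 1765, Σst = 1917
nΣst − ΣsΣt = 7668 − 8058 = -390
nΣs² − (Σs)² = 12368 − 10404 = 1964; nΣt² − (Σt)² = 7060 − 6241 = 819
r = -390 / √(1964 × 819) = -390 / 1268.2728 ≈ -0.308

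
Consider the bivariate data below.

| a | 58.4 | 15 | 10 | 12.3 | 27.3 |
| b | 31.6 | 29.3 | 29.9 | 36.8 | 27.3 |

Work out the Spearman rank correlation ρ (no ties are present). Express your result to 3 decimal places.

Rank a: 5, 3, 1, 2, 4
Rank b: 4, 2, 3, 5, 1
d = rank(a) − rank(b): 1, 1, -2, -3, 3; Σd² = 24
ρ = 1 − 6Σd² / [n(n²−1)] = 1 − 6×24 / (5×24) = 1 − 144/120 ≈ -0.200

-0.200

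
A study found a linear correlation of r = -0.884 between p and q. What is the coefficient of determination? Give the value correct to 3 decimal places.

r² = (-0.884)² = 0.781

0.781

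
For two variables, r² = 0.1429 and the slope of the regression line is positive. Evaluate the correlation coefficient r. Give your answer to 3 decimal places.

|r| = √0.1429 = 0.378
The association is positive, so r = 0.378.

0.378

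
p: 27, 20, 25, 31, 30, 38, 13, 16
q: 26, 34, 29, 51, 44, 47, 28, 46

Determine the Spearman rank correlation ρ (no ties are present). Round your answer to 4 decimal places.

0.5476

Rank p: 5, 3, 4, 7, 6, 8, 1, 2
Rank q: 1, 4, 3, 8, 5, 7, 2, 6
d = rank(p) − rank(q): 4, -1, 1, -1, 1, 1, -1, -4; Σd² = 38
ρ = 1 − 6Σd² / [n(n²−1)] = 1 − 6×38 / (8×63) = 1 − 228/504 ≈ 0.5476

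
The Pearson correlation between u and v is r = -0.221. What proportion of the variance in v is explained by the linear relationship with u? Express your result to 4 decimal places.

0.0488

r² = (-0.221)² = 0.0488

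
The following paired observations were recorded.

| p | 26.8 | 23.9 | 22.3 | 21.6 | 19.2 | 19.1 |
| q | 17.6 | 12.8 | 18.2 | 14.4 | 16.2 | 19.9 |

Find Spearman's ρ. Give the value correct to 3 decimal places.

-0.371

Rank p: 6, 5, 4, 3, 2, 1
Rank q: 4, 1, 5, 2, 3, 6
d = rank(p) − rank(q): 2, 4, -1, 1, -1, -5; Σd² = 48
ρ = 1 − 6Σd² / [n(n²−1)] = 1 − 6×48 / (6×35) = 1 − 288/210 ≈ -0.371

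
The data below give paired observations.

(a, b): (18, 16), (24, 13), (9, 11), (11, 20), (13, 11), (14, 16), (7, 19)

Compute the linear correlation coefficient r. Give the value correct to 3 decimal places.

-0.277

n = 7, Σa = 96, Σb = 106, Σa² = 1516, Σb² = 1684, Σab = 1419
nΣab − ΣaΣb = 9933 − 10176 = -243
nΣa² − (Σa)² = 10612 − 9216 = 1396; nΣb² − (Σb)² = 11788 − 11236 = 552
r = -243 / √(1396 × 552) = -243 / 877.8337 ≈ -0.277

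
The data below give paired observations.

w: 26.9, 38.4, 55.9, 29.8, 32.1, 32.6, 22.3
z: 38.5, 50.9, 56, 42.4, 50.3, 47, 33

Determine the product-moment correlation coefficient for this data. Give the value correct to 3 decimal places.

n = 7, Σw = 238, Σz = 318.1, Σw² = 8801.48, Σz² = 14834.91, Σwz = 11266.86
nΣwz − ΣwΣz = 78868.02 − 75707.8 = 3160.22
nΣw² − (Σw)² = 61610.36 − 56644 = 4966.36; nΣz² − (Σz)² = 103844.37 − 101187.61 = 2656.76
r = 3160.22 / √(4966.36 × 2656.76) = 3160.22 / 3632.4133 ≈ 0.870

0.870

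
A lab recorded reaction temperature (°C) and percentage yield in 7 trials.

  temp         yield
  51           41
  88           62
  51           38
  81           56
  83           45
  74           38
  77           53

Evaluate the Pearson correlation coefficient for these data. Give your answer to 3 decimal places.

0.726

n = 7, Σx = 505, Σy = 333, Σx² = 37801, Σy² = 16383, Σxy = 24649
nΣxy − ΣxΣy = 172543 − 168165 = 4378
nΣx² − (Σx)² = 264607 − 255025 = 9582; nΣy² − (Σy)² = 114681 − 110889 = 3792
r = 4378 / √(9582 × 3792) = 4378 / 6027.8474 ≈ 0.726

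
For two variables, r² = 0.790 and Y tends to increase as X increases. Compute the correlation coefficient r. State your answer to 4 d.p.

|r| = √0.790 = 0.8888
The association is positive, so r = 0.8888.

0.8888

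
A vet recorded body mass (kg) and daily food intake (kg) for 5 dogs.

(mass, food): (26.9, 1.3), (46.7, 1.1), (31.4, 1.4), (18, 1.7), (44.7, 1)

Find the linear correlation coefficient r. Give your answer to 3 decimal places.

n = 5, Σx = 167.7, Σy = 6.5, Σx² = 6212.55, Σy² = 8.75, Σxy = 205.6
nΣxy − ΣxΣy = 1028 − 1090.05 = -62.05
nΣx² − (Σx)² = 31062.75 − 28123.29 = 2939.46; nΣy² − (Σy)² = 43.75 − 42.25 = 1.5
r = -62.05 / √(2939.46 × 1.5) = -62.05 / 66.4017 ≈ -0.934

-0.934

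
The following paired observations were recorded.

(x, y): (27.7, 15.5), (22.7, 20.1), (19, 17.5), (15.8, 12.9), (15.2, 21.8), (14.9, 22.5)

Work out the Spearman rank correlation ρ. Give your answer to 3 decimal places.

Rank x: 6, 5, 4, 3, 2, 1
Rank y: 2, 4, 3, 1, 5, 6
d = rank(x) − rank(y): 4, 1, 1, 2, -3, -5; Σd² = 56
ρ = 1 − 6Σd² / [n(n²−1)] = 1 − 6×56 / (6×35) = 1 − 336/210 ≈ -0.600

-0.600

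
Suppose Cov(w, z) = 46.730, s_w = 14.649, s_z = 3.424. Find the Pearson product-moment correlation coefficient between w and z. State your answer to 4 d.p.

0.9317

r = Cov(w,z) / (s_w · s_z) = 46.730 / (14.649 × 3.424)
  = 46.730 / 50.1582 ≈ 0.9317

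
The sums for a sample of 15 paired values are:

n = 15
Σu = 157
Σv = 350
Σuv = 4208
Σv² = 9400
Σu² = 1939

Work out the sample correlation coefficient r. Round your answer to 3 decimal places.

0.902

r = (nΣuv − ΣuΣv) / √[(nΣu² − (Σu)²)(nΣv² − (Σv)²)]
Numerator: 15×4208 − 157×350 = 8170
Denominator: √[(29085 − 24649)(141000 − 122500)] = √[4436 × 18500] = 9059.0286
r = 8170 / 9059.0286 ≈ 0.902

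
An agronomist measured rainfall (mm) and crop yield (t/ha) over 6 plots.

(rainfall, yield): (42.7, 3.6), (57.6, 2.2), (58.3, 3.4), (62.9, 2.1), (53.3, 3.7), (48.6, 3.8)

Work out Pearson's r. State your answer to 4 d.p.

n = 6, Σx = 323.4, Σy = 18.8, Σx² = 17699.2, Σy² = 61.9, Σxy = 992.64
nΣxy − ΣxΣy = 5955.84 − 6079.92 = -124.08
nΣx² − (Σx)² = 106195.2 − 104587.56 = 1607.64; nΣy² − (Σy)² = 371.4 − 353.44 = 17.96
r = -124.08 / √(1607.64 × 17.96) = -124.08 / 169.9212 ≈ -0.7302

-0.7302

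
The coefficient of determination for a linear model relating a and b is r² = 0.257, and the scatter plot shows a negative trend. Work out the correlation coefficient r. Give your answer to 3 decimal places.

-0.507

|r| = √0.257 = 0.507
The association is negative, so r = −0.507.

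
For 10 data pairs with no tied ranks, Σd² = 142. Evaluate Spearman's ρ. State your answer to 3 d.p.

ρ = 1 − 6Σd² / [n(n²−1)] = 1 − 6×142 / (10×99)
  = 1 − 852/990 = 1 − 0.8606 ≈ 0.139

0.139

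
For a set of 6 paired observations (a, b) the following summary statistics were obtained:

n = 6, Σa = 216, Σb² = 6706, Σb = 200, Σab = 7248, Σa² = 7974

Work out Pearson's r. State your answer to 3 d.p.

0.544

r = (nΣab − ΣaΣb) / √[(nΣa² − (Σa)²)(nΣb² − (Σb)²)]
Numerator: 6×7248 − 216×200 = 288
Denominator: √[(47844 − 46656)(40236 − 40000)] = √[1188 × 236] = 529.4979
r = 288 / 529.4979 ≈ 0.544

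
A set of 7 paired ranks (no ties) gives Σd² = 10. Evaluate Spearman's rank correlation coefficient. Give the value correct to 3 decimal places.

ρ = 1 − 6Σd² / [n(n²−1)] = 1 − 6×10 / (7×48)
  = 1 − 60/336 = 1 − 0.1786 ≈ 0.821

0.821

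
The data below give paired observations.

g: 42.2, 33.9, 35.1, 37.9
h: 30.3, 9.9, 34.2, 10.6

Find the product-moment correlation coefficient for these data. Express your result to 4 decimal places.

n = 4, Σg = 149.1, Σh = 85, Σg² = 5598.47, Σh² = 2298.1, Σgh = 3216.43
nΣgh − ΣgΣh = 12865.72 − 12673.5 = 192.22
nΣg² − (Σg)² = 22393.88 − 22230.81 = 163.07; nΣh² − (Σh)² = 9192.4 − 7225 = 1967.4
r = 192.22 / √(163.07 × 1967.4) = 192.22 / 566.4132 ≈ 0.3394

0.3394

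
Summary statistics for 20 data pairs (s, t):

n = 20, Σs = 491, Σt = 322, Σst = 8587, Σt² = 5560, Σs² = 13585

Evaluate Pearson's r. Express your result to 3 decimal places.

r = (nΣst − ΣsΣt) / √[(nΣs² − (Σs)²)(nΣt² − (Σt)²)]
Numerator: 20×8587 − 491×322 = 13638
Denominator: √[(271700 − 241081)(111200 − 103684)] = √[30619 × 7516] = 15170.1155
r = 13638 / 15170.1155 ≈ 0.899

0.899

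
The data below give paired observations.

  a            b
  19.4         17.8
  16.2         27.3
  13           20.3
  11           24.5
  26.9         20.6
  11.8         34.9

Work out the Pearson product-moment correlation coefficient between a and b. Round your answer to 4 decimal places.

-0.5087

n = 6, Σa = 98.3, Σb = 145.4, Σa² = 1791.65, Σb² = 3716.84, Σab = 2286.94
nΣab − ΣaΣb = 13721.64 − 14292.82 = -571.18
nΣa² − (Σa)² = 10749.9 − 9662.89 = 1087.01; nΣb² − (Σb)² = 22301.04 − 21141.16 = 1159.88
r = -571.18 / √(1087.01 × 1159.88) = -571.18 / 1122.8540 ≈ -0.5087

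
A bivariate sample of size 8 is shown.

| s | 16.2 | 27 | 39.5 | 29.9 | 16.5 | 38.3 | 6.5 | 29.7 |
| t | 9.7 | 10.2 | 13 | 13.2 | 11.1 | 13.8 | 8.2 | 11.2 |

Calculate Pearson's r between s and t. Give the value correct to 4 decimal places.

0.8835

n = 8, Σs = 203.6, Σt = 90.4, Σs² = 6109.18, Σt² = 1047.7, Σst = 2438.35
nΣst − ΣsΣt = 19506.8 − 18405.44 = 1101.36
nΣs² − (Σs)² = 48873.44 − 41452.96 = 7420.48; nΣt² − (Σt)² = 8381.6 − 8172.16 = 209.44
r = 1101.36 / √(7420.48 × 209.44) = 1101.36 / 1246.6537 ≈ 0.8835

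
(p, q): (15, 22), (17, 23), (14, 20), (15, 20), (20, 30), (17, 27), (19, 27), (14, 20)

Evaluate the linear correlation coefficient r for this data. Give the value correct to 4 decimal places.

0.9431

n = 8, Σp = 131, Σq = 189, Σp² = 2181, Σq² = 4571, Σpq = 3153
nΣpq − ΣpΣq = 25224 − 24759 = 465
nΣp² − (Σp)² = 17448 − 17161 = 287; nΣq² − (Σq)² = 36568 − 35721 = 847
r = 465 / √(287 × 847) = 465 / 493.0406 ≈ 0.9431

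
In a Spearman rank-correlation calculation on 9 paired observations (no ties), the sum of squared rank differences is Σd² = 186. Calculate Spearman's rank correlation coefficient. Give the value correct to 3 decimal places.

-0.550

ρ = 1 − 6Σd² / [n(n²−1)] = 1 − 6×186 / (9×80)
  = 1 − 1116/720 = 1 − 1.5500 ≈ -0.550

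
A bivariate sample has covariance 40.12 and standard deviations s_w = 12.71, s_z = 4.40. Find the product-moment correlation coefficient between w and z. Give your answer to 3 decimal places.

r = Cov(w,z) / (s_w · s_z) = 40.12 / (12.71 × 4.40)
  = 40.12 / 55.9240 ≈ 0.717

0.717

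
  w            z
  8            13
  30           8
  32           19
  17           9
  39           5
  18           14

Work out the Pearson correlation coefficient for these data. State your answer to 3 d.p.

n = 6, Σw = 144, Σz = 68, Σw² = 4122, Σz² = 896, Σwz = 1552
nΣwz − ΣwΣz = 9312 − 9792 = -480
nΣw² − (Σw)² = 24732 − 20736 = 3996; nΣz² − (Σz)² = 5376 − 4624 = 752
r = -480 / √(3996 × 752) = -480 / 1733.4913 ≈ -0.277

-0.277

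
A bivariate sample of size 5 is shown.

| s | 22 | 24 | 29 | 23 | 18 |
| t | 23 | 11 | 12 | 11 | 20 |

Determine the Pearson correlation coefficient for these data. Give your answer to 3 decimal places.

n = 5, Σs = 116, Σt = 77, Σs² = 2754, Σt² = 1315, Σst = 1731
nΣst − ΣsΣt = 8655 − 8932 = -277
nΣs² − (Σs)² = 13770 − 13456 = 314; nΣt² − (Σt)² = 6575 − 5929 = 646
r = -277 / √(314 × 646) = -277 / 450.3821 ≈ -0.615

-0.615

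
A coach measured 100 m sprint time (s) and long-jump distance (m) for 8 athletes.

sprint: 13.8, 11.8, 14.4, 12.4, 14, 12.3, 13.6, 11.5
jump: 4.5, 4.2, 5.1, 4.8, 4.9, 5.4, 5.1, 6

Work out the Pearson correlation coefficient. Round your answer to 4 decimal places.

n = 8, Σx = 103.8, Σy = 40, Σx² = 1355.3, Σy² = 202.12, Σxy = 518
nΣxy − ΣxΣy = 4144 − 4152 = -8
nΣx² − (Σx)² = 10842.4 − 10774.44 = 67.96; nΣy² − (Σy)² = 1616.96 − 1600 = 16.96
r = -8 / √(67.96 × 16.96) = -8 / 33.9500 ≈ -0.2356

-0.2356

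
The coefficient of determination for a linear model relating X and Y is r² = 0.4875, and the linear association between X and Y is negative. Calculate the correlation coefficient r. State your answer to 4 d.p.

|r| = √0.4875 = 0.6982
The association is negative, so r = −0.6982.

-0.6982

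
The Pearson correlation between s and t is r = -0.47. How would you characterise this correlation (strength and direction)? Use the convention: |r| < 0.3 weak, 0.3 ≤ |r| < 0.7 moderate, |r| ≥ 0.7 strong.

moderate negative

r = -0.47 < 0 so the relationship is negative.
|r| = 0.47, which falls in the moderate range.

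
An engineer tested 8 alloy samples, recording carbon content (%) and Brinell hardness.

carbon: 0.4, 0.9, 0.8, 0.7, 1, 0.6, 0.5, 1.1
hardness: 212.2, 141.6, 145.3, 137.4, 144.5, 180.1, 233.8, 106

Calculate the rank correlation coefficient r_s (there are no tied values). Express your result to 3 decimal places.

-0.810

Rank carbon: 1, 6, 5, 4, 7, 3, 2, 8
Rank hardness: 7, 3, 5, 2, 4, 6, 8, 1
d = rank(carbon) − rank(hardness): -6, 3, 0, 2, 3, -3, -6, 7; Σd² = 152
ρ = 1 − 6Σd² / [n(n²−1)] = 1 − 6×152 / (8×63) = 1 − 912/504 ≈ -0.810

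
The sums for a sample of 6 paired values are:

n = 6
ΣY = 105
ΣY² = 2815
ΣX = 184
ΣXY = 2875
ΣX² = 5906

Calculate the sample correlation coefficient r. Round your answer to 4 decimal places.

r = (nΣXY − ΣXΣY) / √[(nΣX² − (ΣX)²)(nΣY² − (ΣY)²)]
Numerator: 6×2875 − 184×105 = -2070
Denominator: √[(35436 − 33856)(16890 − 11025)] = √[1580 × 5865] = 3044.1255
r = -2070 / 3044.1255 ≈ -0.6800

-0.6800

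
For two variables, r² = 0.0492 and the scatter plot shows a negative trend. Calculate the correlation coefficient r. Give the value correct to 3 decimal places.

-0.222

|r| = √0.0492 = 0.222
The association is negative, so r = −0.222.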